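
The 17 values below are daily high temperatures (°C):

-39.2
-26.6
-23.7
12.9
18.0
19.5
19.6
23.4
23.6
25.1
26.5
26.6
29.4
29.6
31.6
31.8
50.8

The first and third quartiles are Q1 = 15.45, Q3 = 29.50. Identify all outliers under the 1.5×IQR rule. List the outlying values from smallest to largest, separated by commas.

-39.2, -26.6, -23.7, 50.8

IQR = Q3 − Q1 = 29.50 − 15.45 = 14.05.
Lower fence = Q1 − 1.5·IQR = 15.45 − 21.075 = -5.625.
Upper fence = Q3 + 1.5·IQR = 29.50 + 21.075 = 50.575.
-39.2 < -5.625 → outlier.
-26.6 < -5.625 → outlier.
-23.7 < -5.625 → outlier.
50.8 > 50.575 → outlier.
All remaining values lie within [-5.625, 50.575].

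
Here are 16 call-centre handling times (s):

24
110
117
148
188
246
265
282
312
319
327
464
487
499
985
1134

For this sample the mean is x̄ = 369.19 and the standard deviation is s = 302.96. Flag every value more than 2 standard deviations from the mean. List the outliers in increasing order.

985, 1134

Cutoffs at x̄ ± 2s: 369.19 ± 2·302.96 = [-236.73, 975.11].
985: z = 2.03, |z| > 2 → outlier.
1134: z = 2.52, |z| > 2 → outlier.
Every other value lies within [-236.73, 975.11].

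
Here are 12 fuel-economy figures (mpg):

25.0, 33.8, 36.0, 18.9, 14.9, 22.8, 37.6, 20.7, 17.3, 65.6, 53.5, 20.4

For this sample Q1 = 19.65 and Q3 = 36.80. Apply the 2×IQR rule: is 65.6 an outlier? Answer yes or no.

IQR = Q3 − Q1 = 36.80 − 19.65 = 17.15.
Lower fence = Q1 − 2·IQR = 19.65 − 34.30 = -14.65.
Upper fence = Q3 + 2·IQR = 36.80 + 34.30 = 71.10.
65.6 lies within [-14.65, 71.10].

no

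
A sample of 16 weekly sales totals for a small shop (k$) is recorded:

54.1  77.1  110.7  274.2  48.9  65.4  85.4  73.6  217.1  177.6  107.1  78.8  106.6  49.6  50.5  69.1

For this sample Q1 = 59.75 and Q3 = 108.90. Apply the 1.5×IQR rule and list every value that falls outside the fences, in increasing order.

IQR = Q3 − Q1 = 108.90 − 59.75 = 49.15.
Lower fence = Q1 − 1.5·IQR = 59.75 − 73.725 = -13.975.
Upper fence = Q3 + 1.5·IQR = 108.90 + 73.725 = 182.625.
217.1 > 182.625 → outlier.
274.2 > 182.625 → outlier.
All remaining values lie within [-13.975, 182.625].

217.1, 274.2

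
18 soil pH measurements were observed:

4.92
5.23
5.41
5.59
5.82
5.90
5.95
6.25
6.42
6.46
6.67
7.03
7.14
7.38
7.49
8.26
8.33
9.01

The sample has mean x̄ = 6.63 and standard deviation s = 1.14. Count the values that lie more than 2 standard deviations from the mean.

1

Cutoffs: x̄ ± 2s = [4.35, 8.91].
Outside the cutoffs: 9.01.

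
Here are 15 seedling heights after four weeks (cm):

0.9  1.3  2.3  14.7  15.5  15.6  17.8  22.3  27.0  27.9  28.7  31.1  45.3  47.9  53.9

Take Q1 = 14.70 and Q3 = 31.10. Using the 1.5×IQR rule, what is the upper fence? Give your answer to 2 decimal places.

IQR = Q3 − Q1 = 31.10 − 14.70 = 16.40.
Lower fence = Q1 − 1.5·IQR = 14.70 − 24.60 = -9.90.
Upper fence = Q3 + 1.5·IQR = 31.10 + 24.60 = 55.70.

55.70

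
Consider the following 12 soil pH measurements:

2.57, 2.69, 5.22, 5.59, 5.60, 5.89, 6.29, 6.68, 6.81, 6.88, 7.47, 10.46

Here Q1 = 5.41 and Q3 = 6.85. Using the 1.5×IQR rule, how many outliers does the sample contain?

3

IQR = 1.44; fences at 5.41 − 2.16 = 3.25 and 6.85 + 2.16 = 9.01.
Outside the cutoffs: 2.57, 2.69, 10.46.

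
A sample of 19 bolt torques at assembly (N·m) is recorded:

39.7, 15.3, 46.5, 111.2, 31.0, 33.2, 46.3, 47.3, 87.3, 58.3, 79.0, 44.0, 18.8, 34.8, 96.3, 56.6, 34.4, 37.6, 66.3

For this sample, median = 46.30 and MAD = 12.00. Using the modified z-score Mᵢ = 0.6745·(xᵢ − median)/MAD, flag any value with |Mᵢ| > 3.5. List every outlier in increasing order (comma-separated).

|Mᵢ| > 3.5 ⇔ |xᵢ − 46.30| > 3.5·12.00/0.6745 = 62.27.
So outliers lie outside [-15.97, 108.57].
111.2: M = 3.65 → outlier.

111.2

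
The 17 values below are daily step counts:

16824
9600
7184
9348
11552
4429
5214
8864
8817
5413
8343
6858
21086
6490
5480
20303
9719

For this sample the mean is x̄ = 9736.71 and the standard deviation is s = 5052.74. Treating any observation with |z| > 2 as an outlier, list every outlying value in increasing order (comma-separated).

Cutoffs at x̄ ± 2s: 9736.71 ± 2·5052.74 = [-368.77, 19842.19].
20303: z = 2.09, |z| > 2 → outlier.
21086: z = 2.25, |z| > 2 → outlier.
Every other value lies within [-368.77, 19842.19].

20303, 21086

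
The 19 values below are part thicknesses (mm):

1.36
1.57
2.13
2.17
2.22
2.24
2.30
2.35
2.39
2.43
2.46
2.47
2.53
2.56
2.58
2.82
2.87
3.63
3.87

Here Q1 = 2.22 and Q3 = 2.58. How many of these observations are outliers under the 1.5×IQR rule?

IQR = 0.36; fences at 2.22 − 0.54 = 1.68 and 2.58 + 0.54 = 3.12.
Outside the cutoffs: 1.36, 1.57, 3.63, 3.87.

4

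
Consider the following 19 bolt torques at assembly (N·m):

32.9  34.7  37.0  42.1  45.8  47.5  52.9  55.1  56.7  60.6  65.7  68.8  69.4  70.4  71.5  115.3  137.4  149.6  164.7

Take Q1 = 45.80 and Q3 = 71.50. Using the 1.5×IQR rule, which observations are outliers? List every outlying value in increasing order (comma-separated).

IQR = Q3 − Q1 = 71.50 − 45.80 = 25.70.
Lower fence = Q1 − 1.5·IQR = 45.80 − 38.55 = 7.25.
Upper fence = Q3 + 1.5·IQR = 71.50 + 38.55 = 110.05.
115.3 > 110.05 → outlier.
137.4 > 110.05 → outlier.
149.6 > 110.05 → outlier.
164.7 > 110.05 → outlier.
All remaining values lie within [7.25, 110.05].

115.3, 137.4, 149.6, 164.7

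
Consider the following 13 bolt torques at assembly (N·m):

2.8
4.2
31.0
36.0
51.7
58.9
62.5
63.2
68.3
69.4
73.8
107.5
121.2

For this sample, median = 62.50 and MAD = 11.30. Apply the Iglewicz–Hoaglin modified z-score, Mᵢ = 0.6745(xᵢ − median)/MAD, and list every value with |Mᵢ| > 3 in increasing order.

2.8, 4.2, 121.2

|Mᵢ| > 3 ⇔ |xᵢ − 62.50| > 3·11.30/0.6745 = 50.26.
So outliers lie outside [12.24, 112.76].
2.8: M = -3.56 → outlier.
4.2: M = -3.48 → outlier.
121.2: M = 3.50 → outlier.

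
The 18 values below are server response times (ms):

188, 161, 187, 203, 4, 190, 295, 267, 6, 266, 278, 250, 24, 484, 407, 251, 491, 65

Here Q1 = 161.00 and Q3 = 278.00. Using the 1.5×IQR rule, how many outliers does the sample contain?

IQR = 117.00; fences at 161.00 − 175.50 = -14.50 and 278.00 + 175.50 = 453.50.
Outside the cutoffs: 484, 491.

2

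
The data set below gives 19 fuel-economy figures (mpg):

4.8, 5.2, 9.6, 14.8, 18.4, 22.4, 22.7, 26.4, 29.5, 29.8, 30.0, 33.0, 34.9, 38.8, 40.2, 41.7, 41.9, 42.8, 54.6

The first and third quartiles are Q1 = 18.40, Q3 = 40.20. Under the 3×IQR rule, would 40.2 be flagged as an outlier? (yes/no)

IQR = Q3 − Q1 = 40.20 − 18.40 = 21.80.
Lower fence = Q1 − 3·IQR = 18.40 − 65.40 = -47.00.
Upper fence = Q3 + 3·IQR = 40.20 + 65.40 = 105.60.
40.2 lies within [-47.00, 105.60].

no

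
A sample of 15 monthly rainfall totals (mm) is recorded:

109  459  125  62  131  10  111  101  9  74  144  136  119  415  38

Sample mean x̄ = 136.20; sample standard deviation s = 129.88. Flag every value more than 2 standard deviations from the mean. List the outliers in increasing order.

415, 459

Cutoffs at x̄ ± 2s: 136.20 ± 2·129.88 = [-123.56, 395.96].
415: z = 2.15, |z| > 2 → outlier.
459: z = 2.49, |z| > 2 → outlier.
Every other value lies within [-123.56, 395.96].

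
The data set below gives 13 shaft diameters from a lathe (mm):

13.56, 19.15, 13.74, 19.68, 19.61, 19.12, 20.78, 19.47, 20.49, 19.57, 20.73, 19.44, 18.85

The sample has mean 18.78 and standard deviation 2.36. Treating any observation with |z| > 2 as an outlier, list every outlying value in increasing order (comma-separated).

Cutoffs at x̄ ± 2s: 18.78 ± 2·2.36 = [14.06, 23.50].
13.56: z = -2.21, |z| > 2 → outlier.
13.74: z = -2.14, |z| > 2 → outlier.
Every other value lies within [14.06, 23.50].

13.56, 13.74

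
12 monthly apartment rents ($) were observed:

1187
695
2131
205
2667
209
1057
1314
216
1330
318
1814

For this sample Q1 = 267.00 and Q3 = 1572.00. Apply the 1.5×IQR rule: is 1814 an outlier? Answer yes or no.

no

IQR = Q3 − Q1 = 1572.00 − 267.00 = 1305.00.
Lower fence = Q1 − 1.5·IQR = 267.00 − 1957.50 = -1690.50.
Upper fence = Q3 + 1.5·IQR = 1572.00 + 1957.50 = 3529.50.
1814 lies within [-1690.50, 3529.50].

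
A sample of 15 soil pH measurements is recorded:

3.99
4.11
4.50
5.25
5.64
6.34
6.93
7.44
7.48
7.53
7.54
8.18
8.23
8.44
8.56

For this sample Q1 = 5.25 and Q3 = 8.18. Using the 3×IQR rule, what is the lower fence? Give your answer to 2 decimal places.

-3.54

IQR = Q3 − Q1 = 8.18 − 5.25 = 2.93.
Lower fence = Q1 − 3·IQR = 5.25 − 8.79 = -3.54.
Upper fence = Q3 + 3·IQR = 8.18 + 8.79 = 16.97.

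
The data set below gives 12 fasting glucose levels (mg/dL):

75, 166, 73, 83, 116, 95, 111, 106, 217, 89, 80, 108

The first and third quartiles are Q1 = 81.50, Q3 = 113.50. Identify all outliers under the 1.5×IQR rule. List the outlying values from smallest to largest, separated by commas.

IQR = Q3 − Q1 = 113.50 − 81.50 = 32.00.
Lower fence = Q1 − 1.5·IQR = 81.50 − 48.00 = 33.50.
Upper fence = Q3 + 1.5·IQR = 113.50 + 48.00 = 161.50.
166 > 161.50 → outlier.
217 > 161.50 → outlier.
All remaining values lie within [33.50, 161.50].

166, 217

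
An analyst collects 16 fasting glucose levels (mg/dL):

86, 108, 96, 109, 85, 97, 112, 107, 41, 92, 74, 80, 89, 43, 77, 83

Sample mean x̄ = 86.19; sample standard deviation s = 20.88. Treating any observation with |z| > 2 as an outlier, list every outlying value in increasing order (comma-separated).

Cutoffs at x̄ ± 2s: 86.19 ± 2·20.88 = [44.43, 127.95].
41: z = -2.16, |z| > 2 → outlier.
43: z = -2.07, |z| > 2 → outlier.
Every other value lies within [44.43, 127.95].

41, 43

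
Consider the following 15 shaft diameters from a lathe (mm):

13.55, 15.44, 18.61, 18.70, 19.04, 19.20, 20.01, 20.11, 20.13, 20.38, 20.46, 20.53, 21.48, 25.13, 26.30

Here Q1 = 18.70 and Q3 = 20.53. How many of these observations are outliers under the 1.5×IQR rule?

4

IQR = 1.83; fences at 18.70 − 2.745 = 15.955 and 20.53 + 2.745 = 23.275.
Outside the cutoffs: 13.55, 15.44, 25.13, 26.30.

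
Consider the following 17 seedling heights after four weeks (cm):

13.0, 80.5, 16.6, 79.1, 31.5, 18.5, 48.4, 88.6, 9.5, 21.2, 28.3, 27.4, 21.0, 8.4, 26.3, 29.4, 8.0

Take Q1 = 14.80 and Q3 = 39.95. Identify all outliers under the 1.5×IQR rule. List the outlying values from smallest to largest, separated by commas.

IQR = Q3 − Q1 = 39.95 − 14.80 = 25.15.
Lower fence = Q1 − 1.5·IQR = 14.80 − 37.725 = -22.925.
Upper fence = Q3 + 1.5·IQR = 39.95 + 37.725 = 77.675.
79.1 > 77.675 → outlier.
80.5 > 77.675 → outlier.
88.6 > 77.675 → outlier.
All remaining values lie within [-22.925, 77.675].

79.1, 80.5, 88.6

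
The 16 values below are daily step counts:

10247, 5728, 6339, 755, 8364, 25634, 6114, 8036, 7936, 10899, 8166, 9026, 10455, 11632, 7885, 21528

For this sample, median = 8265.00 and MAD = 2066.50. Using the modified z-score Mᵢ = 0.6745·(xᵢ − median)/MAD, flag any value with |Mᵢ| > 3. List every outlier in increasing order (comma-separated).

|Mᵢ| > 3 ⇔ |xᵢ − 8265.00| > 3·2066.50/0.6745 = 9191.25.
So outliers lie outside [-926.25, 17456.25].
21528: M = 4.33 → outlier.
25634: M = 5.67 → outlier.

21528, 25634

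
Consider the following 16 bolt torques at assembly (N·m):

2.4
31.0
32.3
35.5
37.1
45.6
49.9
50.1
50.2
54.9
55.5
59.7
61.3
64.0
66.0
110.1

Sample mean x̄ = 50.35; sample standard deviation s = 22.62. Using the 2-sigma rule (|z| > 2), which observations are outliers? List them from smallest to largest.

2.4, 110.1

Cutoffs at x̄ ± 2s: 50.35 ± 2·22.62 = [5.11, 95.59].
2.4: z = -2.12, |z| > 2 → outlier.
110.1: z = 2.64, |z| > 2 → outlier.
Every other value lies within [5.11, 95.59].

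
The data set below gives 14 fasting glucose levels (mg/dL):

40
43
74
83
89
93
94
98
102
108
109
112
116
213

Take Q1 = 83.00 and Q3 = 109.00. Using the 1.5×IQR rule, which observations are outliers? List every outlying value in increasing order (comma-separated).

IQR = Q3 − Q1 = 109.00 − 83.00 = 26.00.
Lower fence = Q1 − 1.5·IQR = 83.00 − 39.00 = 44.00.
Upper fence = Q3 + 1.5·IQR = 109.00 + 39.00 = 148.00.
40 < 44.00 → outlier.
43 < 44.00 → outlier.
213 > 148.00 → outlier.
All remaining values lie within [44.00, 148.00].

40, 43, 213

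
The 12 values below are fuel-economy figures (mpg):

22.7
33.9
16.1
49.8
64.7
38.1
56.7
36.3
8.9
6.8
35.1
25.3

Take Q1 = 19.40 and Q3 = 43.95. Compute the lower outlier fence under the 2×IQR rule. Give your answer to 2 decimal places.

IQR = Q3 − Q1 = 43.95 − 19.40 = 24.55.
Lower fence = Q1 − 2·IQR = 19.40 − 49.10 = -29.70.
Upper fence = Q3 + 2·IQR = 43.95 + 49.10 = 93.05.

-29.70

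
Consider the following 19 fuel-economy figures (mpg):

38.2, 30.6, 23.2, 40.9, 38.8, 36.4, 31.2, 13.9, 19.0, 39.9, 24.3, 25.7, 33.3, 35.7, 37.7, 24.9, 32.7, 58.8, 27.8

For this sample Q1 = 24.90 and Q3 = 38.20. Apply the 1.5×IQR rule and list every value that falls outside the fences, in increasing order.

58.8

IQR = Q3 − Q1 = 38.20 − 24.90 = 13.30.
Lower fence = Q1 − 1.5·IQR = 24.90 − 19.95 = 4.95.
Upper fence = Q3 + 1.5·IQR = 38.20 + 19.95 = 58.15.
58.8 > 58.15 → outlier.
All remaining values lie within [4.95, 58.15].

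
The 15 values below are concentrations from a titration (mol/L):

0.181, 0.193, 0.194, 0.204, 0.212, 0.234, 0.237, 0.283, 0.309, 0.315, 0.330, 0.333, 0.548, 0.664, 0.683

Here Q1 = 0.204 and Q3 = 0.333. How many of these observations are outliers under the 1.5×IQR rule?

IQR = 0.129; fences at 0.204 − 0.1935 = 0.0105 and 0.333 + 0.1935 = 0.5265.
Outside the cutoffs: 0.548, 0.664, 0.683.

3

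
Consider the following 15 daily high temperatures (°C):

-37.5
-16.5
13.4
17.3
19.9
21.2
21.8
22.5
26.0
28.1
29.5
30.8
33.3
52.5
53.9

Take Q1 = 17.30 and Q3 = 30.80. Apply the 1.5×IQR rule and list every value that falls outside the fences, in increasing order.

IQR = Q3 − Q1 = 30.80 − 17.30 = 13.50.
Lower fence = Q1 − 1.5·IQR = 17.30 − 20.25 = -2.95.
Upper fence = Q3 + 1.5·IQR = 30.80 + 20.25 = 51.05.
-37.5 < -2.95 → outlier.
-16.5 < -2.95 → outlier.
52.5 > 51.05 → outlier.
53.9 > 51.05 → outlier.
All remaining values lie within [-2.95, 51.05].

-37.5, -16.5, 52.5, 53.9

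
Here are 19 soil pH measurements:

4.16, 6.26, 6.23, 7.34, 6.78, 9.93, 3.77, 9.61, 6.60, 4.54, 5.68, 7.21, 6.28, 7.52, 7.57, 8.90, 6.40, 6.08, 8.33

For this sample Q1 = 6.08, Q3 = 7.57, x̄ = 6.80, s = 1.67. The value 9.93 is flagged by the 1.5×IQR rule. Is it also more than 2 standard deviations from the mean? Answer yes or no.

z = (9.93 − 6.80) / 1.67 = 1.87.
|z| = 1.87 ≤ 2.

no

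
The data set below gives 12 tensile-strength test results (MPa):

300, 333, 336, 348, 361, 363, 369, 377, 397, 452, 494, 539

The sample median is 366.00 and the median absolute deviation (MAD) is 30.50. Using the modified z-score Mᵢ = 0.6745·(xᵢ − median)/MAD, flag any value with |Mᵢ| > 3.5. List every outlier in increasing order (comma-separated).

539

|Mᵢ| > 3.5 ⇔ |xᵢ − 366.00| > 3.5·30.50/0.6745 = 158.27.
So outliers lie outside [207.73, 524.27].
539: M = 3.83 → outlier.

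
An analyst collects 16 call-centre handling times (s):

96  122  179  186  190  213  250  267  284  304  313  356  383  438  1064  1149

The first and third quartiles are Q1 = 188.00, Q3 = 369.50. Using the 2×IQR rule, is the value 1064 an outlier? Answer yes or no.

IQR = Q3 − Q1 = 369.50 − 188.00 = 181.50.
Lower fence = Q1 − 2·IQR = 188.00 − 363.00 = -175.00.
Upper fence = Q3 + 2·IQR = 369.50 + 363.00 = 732.50.
1064 lies above the upper fence.

yes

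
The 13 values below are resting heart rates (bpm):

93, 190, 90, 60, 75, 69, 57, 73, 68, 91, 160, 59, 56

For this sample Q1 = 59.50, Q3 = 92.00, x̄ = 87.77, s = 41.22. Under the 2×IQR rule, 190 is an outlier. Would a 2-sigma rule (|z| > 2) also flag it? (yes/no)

yes

z = (190 − 87.77) / 41.22 = 2.48.
|z| = 2.48 > 2.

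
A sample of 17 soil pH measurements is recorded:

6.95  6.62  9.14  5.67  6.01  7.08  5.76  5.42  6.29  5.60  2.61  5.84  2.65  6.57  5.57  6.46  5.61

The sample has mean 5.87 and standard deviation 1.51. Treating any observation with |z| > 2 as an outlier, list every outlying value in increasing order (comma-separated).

Cutoffs at x̄ ± 2s: 5.87 ± 2·1.51 = [2.85, 8.89].
2.61: z = -2.16, |z| > 2 → outlier.
2.65: z = -2.13, |z| > 2 → outlier.
9.14: z = 2.17, |z| > 2 → outlier.
Every other value lies within [2.85, 8.89].

2.61, 2.65, 9.14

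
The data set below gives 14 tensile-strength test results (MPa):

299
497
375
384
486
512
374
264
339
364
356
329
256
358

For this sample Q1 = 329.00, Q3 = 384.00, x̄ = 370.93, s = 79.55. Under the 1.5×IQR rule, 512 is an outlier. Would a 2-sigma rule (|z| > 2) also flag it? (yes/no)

no

z = (512 − 370.93) / 79.55 = 1.77.
|z| = 1.77 ≤ 2.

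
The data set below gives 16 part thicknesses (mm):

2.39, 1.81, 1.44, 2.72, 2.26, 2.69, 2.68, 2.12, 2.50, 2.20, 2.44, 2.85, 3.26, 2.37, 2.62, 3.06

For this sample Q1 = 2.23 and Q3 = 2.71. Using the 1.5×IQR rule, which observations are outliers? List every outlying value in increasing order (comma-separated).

IQR = Q3 − Q1 = 2.71 − 2.23 = 0.48.
Lower fence = Q1 − 1.5·IQR = 2.23 − 0.72 = 1.51.
Upper fence = Q3 + 1.5·IQR = 2.71 + 0.72 = 3.43.
1.44 < 1.51 → outlier.
All remaining values lie within [1.51, 3.43].

1.44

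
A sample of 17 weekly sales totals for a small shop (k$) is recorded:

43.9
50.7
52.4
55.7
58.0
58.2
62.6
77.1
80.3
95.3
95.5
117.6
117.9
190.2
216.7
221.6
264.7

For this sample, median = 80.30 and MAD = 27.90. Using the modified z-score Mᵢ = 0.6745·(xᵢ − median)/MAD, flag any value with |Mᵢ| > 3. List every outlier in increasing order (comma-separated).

216.7, 221.6, 264.7

|Mᵢ| > 3 ⇔ |xᵢ − 80.30| > 3·27.90/0.6745 = 124.09.
So outliers lie outside [-43.79, 204.39].
216.7: M = 3.30 → outlier.
221.6: M = 3.42 → outlier.
264.7: M = 4.46 → outlier.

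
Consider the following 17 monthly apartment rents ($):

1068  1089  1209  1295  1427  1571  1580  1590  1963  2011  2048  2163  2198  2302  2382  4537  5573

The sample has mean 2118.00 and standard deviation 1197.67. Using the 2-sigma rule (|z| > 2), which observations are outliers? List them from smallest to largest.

4537, 5573

Cutoffs at x̄ ± 2s: 2118.00 ± 2·1197.67 = [-277.34, 4513.34].
4537: z = 2.02, |z| > 2 → outlier.
5573: z = 2.88, |z| > 2 → outlier.
Every other value lies within [-277.34, 4513.34].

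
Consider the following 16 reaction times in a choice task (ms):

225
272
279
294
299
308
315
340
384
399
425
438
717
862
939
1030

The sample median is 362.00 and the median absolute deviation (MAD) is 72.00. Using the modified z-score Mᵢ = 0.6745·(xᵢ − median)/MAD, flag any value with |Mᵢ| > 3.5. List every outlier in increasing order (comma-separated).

862, 939, 1030

|Mᵢ| > 3.5 ⇔ |xᵢ − 362.00| > 3.5·72.00/0.6745 = 373.61.
So outliers lie outside [-11.61, 735.61].
862: M = 4.68 → outlier.
939: M = 5.41 → outlier.
1030: M = 6.26 → outlier.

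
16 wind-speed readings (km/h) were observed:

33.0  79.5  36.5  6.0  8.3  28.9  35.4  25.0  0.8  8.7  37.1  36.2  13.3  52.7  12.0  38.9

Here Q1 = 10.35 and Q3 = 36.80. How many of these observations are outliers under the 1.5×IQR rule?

IQR = 26.45; fences at 10.35 − 39.675 = -29.325 and 36.80 + 39.675 = 76.475.
Outside the cutoffs: 79.5.

1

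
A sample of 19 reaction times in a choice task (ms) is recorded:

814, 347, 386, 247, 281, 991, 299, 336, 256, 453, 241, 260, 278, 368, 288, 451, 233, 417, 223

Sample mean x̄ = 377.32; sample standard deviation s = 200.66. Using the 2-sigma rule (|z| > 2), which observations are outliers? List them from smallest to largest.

814, 991

Cutoffs at x̄ ± 2s: 377.32 ± 2·200.66 = [-24.00, 778.64].
814: z = 2.18, |z| > 2 → outlier.
991: z = 3.06, |z| > 2 → outlier.
Every other value lies within [-24.00, 778.64].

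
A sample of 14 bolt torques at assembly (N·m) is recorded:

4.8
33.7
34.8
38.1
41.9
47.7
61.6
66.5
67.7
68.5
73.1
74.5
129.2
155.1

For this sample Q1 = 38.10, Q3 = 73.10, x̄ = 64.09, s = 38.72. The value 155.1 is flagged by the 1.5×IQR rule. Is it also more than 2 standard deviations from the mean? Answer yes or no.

z = (155.1 − 64.09) / 38.72 = 2.35.
|z| = 2.35 > 2.

yes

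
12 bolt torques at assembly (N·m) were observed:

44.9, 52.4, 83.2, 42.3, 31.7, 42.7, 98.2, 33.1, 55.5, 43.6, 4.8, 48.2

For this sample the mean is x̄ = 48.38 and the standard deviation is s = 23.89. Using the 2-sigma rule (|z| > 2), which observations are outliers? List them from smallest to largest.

Cutoffs at x̄ ± 2s: 48.38 ± 2·23.89 = [0.60, 96.16].
98.2: z = 2.09, |z| > 2 → outlier.
Every other value lies within [0.60, 96.16].

98.2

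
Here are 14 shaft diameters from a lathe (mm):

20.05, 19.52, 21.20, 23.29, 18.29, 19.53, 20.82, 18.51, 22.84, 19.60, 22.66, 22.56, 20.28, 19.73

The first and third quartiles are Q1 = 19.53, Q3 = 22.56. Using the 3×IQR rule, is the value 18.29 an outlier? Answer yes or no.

IQR = Q3 − Q1 = 22.56 − 19.53 = 3.03.
Lower fence = Q1 − 3·IQR = 19.53 − 9.09 = 10.44.
Upper fence = Q3 + 3·IQR = 22.56 + 9.09 = 31.65.
18.29 lies within [10.44, 31.65].

no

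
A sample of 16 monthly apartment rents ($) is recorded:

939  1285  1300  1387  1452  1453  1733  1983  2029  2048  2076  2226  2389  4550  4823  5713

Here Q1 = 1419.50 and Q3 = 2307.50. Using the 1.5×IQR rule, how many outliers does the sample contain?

IQR = 888.00; fences at 1419.50 − 1332.00 = 87.50 and 2307.50 + 1332.00 = 3639.50.
Outside the cutoffs: 4550, 4823, 5713.

3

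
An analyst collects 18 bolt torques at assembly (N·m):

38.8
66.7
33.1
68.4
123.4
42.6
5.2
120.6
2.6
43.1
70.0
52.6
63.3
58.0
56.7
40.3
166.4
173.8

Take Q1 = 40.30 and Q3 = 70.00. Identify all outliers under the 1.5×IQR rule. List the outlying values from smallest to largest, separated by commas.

120.6, 123.4, 166.4, 173.8

IQR = Q3 − Q1 = 70.00 − 40.30 = 29.70.
Lower fence = Q1 − 1.5·IQR = 40.30 − 44.55 = -4.25.
Upper fence = Q3 + 1.5·IQR = 70.00 + 44.55 = 114.55.
120.6 > 114.55 → outlier.
123.4 > 114.55 → outlier.
166.4 > 114.55 → outlier.
173.8 > 114.55 → outlier.
All remaining values lie within [-4.25, 114.55].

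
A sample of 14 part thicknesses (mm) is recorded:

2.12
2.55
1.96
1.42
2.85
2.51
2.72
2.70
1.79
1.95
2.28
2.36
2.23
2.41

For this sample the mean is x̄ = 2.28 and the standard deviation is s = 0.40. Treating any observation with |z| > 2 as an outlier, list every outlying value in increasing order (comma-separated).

Cutoffs at x̄ ± 2s: 2.28 ± 2·0.40 = [1.48, 3.08].
1.42: z = -2.15, |z| > 2 → outlier.
Every other value lies within [1.48, 3.08].

1.42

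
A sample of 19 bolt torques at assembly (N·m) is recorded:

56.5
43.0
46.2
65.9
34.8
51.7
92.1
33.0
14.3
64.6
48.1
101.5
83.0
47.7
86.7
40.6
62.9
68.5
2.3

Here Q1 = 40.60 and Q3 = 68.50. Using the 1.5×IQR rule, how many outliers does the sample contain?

0

IQR = 27.90; fences at 40.60 − 41.85 = -1.25 and 68.50 + 41.85 = 110.35.
Every value lies within the cutoffs.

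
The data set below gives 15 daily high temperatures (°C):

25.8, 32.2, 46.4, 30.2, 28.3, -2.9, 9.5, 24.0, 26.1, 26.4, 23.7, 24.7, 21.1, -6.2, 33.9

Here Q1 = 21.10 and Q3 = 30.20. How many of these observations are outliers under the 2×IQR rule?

2

IQR = 9.10; fences at 21.10 − 18.20 = 2.90 and 30.20 + 18.20 = 48.40.
Outside the cutoffs: -6.2, -2.9.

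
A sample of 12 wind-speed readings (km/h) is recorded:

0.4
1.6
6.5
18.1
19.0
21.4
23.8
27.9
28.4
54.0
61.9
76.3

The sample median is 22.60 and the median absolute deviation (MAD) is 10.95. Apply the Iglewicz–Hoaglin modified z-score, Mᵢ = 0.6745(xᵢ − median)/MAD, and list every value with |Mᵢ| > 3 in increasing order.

76.3

|Mᵢ| > 3 ⇔ |xᵢ − 22.60| > 3·10.95/0.6745 = 48.70.
So outliers lie outside [-26.10, 71.30].
76.3: M = 3.31 → outlier.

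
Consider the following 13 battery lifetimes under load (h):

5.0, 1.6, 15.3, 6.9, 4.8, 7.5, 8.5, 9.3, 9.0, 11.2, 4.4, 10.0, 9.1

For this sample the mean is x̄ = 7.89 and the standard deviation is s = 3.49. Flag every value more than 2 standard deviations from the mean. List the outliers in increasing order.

Cutoffs at x̄ ± 2s: 7.89 ± 2·3.49 = [0.91, 14.87].
15.3: z = 2.12, |z| > 2 → outlier.
Every other value lies within [0.91, 14.87].

15.3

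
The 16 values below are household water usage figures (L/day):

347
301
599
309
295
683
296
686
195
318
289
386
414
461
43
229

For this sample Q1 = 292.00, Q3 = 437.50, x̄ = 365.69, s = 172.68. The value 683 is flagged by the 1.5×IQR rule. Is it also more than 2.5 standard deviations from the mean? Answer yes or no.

no

z = (683 − 365.69) / 172.68 = 1.84.
|z| = 1.84 ≤ 2.5.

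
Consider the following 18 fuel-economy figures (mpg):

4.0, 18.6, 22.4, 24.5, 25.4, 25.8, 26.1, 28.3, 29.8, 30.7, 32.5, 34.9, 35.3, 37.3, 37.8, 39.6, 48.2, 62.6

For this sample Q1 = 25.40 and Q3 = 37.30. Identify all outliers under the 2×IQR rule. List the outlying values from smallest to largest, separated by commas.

IQR = Q3 − Q1 = 37.30 − 25.40 = 11.90.
Lower fence = Q1 − 2·IQR = 25.40 − 23.80 = 1.60.
Upper fence = Q3 + 2·IQR = 37.30 + 23.80 = 61.10.
62.6 > 61.10 → outlier.
All remaining values lie within [1.60, 61.10].

62.6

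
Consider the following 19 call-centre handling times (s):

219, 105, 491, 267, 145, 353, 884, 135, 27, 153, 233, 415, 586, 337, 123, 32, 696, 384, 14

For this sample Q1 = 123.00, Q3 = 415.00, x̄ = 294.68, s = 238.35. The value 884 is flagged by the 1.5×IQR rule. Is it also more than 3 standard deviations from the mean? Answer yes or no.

no

z = (884 − 294.68) / 238.35 = 2.47.
|z| = 2.47 ≤ 3.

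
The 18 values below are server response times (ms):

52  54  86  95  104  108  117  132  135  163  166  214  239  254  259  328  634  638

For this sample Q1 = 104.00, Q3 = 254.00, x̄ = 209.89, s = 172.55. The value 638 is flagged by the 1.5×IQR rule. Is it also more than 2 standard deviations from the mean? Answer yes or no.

z = (638 − 209.89) / 172.55 = 2.48.
|z| = 2.48 > 2.

yes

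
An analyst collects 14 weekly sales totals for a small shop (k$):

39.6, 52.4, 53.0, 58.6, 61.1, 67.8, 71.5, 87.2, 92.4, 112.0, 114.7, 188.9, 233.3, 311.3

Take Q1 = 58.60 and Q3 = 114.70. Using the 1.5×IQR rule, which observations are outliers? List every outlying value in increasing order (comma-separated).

IQR = Q3 − Q1 = 114.70 − 58.60 = 56.10.
Lower fence = Q1 − 1.5·IQR = 58.60 − 84.15 = -25.55.
Upper fence = Q3 + 1.5·IQR = 114.70 + 84.15 = 198.85.
233.3 > 198.85 → outlier.
311.3 > 198.85 → outlier.
All remaining values lie within [-25.55, 198.85].

233.3, 311.3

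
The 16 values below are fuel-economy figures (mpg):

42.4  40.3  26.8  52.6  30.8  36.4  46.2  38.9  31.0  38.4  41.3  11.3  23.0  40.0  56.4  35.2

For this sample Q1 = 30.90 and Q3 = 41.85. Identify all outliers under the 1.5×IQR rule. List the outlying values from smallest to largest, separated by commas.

11.3

IQR = Q3 − Q1 = 41.85 − 30.90 = 10.95.
Lower fence = Q1 − 1.5·IQR = 30.90 − 16.425 = 14.475.
Upper fence = Q3 + 1.5·IQR = 41.85 + 16.425 = 58.275.
11.3 < 14.475 → outlier.
All remaining values lie within [14.475, 58.275].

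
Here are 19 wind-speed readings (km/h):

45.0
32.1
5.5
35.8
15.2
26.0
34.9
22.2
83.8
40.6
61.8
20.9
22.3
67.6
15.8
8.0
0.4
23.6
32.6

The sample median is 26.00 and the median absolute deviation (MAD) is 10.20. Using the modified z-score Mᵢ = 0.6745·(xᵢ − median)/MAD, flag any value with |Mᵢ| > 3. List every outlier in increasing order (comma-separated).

83.8

|Mᵢ| > 3 ⇔ |xᵢ − 26.00| > 3·10.20/0.6745 = 45.37.
So outliers lie outside [-19.37, 71.37].
83.8: M = 3.82 → outlier.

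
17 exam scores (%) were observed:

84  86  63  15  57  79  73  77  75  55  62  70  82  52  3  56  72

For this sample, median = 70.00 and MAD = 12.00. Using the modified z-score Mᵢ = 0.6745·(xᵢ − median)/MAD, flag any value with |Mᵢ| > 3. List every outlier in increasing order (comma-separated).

3, 15

|Mᵢ| > 3 ⇔ |xᵢ − 70.00| > 3·12.00/0.6745 = 53.37.
So outliers lie outside [16.63, 123.37].
3: M = -3.77 → outlier.
15: M = -3.09 → outlier.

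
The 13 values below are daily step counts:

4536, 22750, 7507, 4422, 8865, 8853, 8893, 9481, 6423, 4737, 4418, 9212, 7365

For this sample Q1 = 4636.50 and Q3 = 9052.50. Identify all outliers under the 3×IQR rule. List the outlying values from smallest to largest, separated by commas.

IQR = Q3 − Q1 = 9052.50 − 4636.50 = 4416.00.
Lower fence = Q1 − 3·IQR = 4636.50 − 13248.00 = -8611.50.
Upper fence = Q3 + 3·IQR = 9052.50 + 13248.00 = 22300.50.
22750 > 22300.50 → outlier.
All remaining values lie within [-8611.50, 22300.50].

22750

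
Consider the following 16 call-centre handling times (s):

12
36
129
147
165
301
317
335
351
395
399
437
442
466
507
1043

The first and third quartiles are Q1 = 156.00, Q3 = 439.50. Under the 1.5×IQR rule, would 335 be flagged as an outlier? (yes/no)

no

IQR = Q3 − Q1 = 439.50 − 156.00 = 283.50.
Lower fence = Q1 − 1.5·IQR = 156.00 − 425.25 = -269.25.
Upper fence = Q3 + 1.5·IQR = 439.50 + 425.25 = 864.75.
335 lies within [-269.25, 864.75].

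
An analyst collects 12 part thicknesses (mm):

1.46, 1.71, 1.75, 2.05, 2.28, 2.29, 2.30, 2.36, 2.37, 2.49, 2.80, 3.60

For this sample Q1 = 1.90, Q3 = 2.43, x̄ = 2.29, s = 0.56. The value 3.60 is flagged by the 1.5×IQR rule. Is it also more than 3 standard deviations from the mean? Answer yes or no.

no

z = (3.60 − 2.29) / 0.56 = 2.34.
|z| = 2.34 ≤ 3.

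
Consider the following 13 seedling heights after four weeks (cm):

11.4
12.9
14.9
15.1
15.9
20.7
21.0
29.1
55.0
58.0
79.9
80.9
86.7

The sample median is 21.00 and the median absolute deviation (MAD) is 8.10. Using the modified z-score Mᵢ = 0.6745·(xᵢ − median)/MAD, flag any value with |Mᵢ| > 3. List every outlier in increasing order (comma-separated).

|Mᵢ| > 3 ⇔ |xᵢ − 21.00| > 3·8.10/0.6745 = 36.03.
So outliers lie outside [-15.03, 57.03].
58.0: M = 3.08 → outlier.
79.9: M = 4.90 → outlier.
80.9: M = 4.99 → outlier.
86.7: M = 5.47 → outlier.

58.0, 79.9, 80.9, 86.7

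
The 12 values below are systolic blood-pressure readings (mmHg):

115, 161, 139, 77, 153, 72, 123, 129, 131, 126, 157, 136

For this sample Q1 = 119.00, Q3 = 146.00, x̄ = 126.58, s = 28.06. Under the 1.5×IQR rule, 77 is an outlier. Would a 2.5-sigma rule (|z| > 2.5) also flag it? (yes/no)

no

z = (77 − 126.58) / 28.06 = -1.77.
|z| = 1.77 ≤ 2.5.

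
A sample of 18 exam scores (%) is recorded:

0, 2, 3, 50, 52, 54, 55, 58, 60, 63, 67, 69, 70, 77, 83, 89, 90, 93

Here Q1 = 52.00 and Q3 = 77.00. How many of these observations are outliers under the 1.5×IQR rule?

3

IQR = 25.00; fences at 52.00 − 37.50 = 14.50 and 77.00 + 37.50 = 114.50.
Outside the cutoffs: 0, 2, 3.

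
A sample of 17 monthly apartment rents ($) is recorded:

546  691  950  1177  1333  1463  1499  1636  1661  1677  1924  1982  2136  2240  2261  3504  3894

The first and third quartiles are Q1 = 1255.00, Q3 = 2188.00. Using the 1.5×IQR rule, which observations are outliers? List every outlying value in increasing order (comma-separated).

IQR = Q3 − Q1 = 2188.00 − 1255.00 = 933.00.
Lower fence = Q1 − 1.5·IQR = 1255.00 − 1399.50 = -144.50.
Upper fence = Q3 + 1.5·IQR = 2188.00 + 1399.50 = 3587.50.
3894 > 3587.50 → outlier.
All remaining values lie within [-144.50, 3587.50].

3894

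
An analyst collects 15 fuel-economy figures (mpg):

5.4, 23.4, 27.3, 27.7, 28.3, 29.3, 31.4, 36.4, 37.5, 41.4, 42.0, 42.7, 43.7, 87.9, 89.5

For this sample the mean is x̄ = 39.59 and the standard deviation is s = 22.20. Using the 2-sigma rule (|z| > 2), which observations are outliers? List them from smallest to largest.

Cutoffs at x̄ ± 2s: 39.59 ± 2·22.20 = [-4.81, 83.99].
87.9: z = 2.18, |z| > 2 → outlier.
89.5: z = 2.25, |z| > 2 → outlier.
Every other value lies within [-4.81, 83.99].

87.9, 89.5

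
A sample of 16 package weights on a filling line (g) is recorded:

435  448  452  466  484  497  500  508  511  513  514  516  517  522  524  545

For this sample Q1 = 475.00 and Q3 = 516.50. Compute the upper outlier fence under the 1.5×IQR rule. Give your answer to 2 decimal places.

578.75

IQR = Q3 − Q1 = 516.50 − 475.00 = 41.50.
Lower fence = Q1 − 1.5·IQR = 475.00 − 62.25 = 412.75.
Upper fence = Q3 + 1.5·IQR = 516.50 + 62.25 = 578.75.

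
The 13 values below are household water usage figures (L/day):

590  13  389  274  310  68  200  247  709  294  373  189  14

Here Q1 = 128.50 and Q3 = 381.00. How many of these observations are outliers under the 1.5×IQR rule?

IQR = 252.50; fences at 128.50 − 378.75 = -250.25 and 381.00 + 378.75 = 759.75.
Every value lies within the cutoffs.

0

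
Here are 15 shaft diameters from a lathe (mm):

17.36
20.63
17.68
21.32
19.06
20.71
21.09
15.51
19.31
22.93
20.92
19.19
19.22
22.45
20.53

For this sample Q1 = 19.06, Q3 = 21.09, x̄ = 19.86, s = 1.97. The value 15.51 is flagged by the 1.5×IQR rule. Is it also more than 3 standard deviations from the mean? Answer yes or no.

z = (15.51 − 19.86) / 1.97 = -2.21.
|z| = 2.21 ≤ 3.

no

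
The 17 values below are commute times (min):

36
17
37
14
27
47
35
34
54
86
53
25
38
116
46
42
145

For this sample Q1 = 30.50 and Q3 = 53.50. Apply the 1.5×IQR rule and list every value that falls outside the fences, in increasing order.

116, 145

IQR = Q3 − Q1 = 53.50 − 30.50 = 23.00.
Lower fence = Q1 − 1.5·IQR = 30.50 − 34.50 = -4.00.
Upper fence = Q3 + 1.5·IQR = 53.50 + 34.50 = 88.00.
116 > 88.00 → outlier.
145 > 88.00 → outlier.
All remaining values lie within [-4.00, 88.00].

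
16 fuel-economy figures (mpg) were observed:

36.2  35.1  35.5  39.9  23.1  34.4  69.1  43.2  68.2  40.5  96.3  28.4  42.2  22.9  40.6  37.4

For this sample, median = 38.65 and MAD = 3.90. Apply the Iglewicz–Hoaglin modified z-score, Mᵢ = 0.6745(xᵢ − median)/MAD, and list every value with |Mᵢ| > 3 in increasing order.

|Mᵢ| > 3 ⇔ |xᵢ − 38.65| > 3·3.90/0.6745 = 17.35.
So outliers lie outside [21.30, 56.00].
68.2: M = 5.11 → outlier.
69.1: M = 5.27 → outlier.
96.3: M = 9.97 → outlier.

68.2, 69.1, 96.3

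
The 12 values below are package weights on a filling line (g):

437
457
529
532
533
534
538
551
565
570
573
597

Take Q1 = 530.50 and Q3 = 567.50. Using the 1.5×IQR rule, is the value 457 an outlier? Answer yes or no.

IQR = Q3 − Q1 = 567.50 − 530.50 = 37.00.
Lower fence = Q1 − 1.5·IQR = 530.50 − 55.50 = 475.00.
Upper fence = Q3 + 1.5·IQR = 567.50 + 55.50 = 623.00.
457 lies below the lower fence.

yes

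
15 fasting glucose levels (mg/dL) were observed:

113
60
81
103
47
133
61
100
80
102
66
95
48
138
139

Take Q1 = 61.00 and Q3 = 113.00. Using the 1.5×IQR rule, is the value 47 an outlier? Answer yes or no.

IQR = Q3 − Q1 = 113.00 − 61.00 = 52.00.
Lower fence = Q1 − 1.5·IQR = 61.00 − 78.00 = -17.00.
Upper fence = Q3 + 1.5·IQR = 113.00 + 78.00 = 191.00.
47 lies within [-17.00, 191.00].

no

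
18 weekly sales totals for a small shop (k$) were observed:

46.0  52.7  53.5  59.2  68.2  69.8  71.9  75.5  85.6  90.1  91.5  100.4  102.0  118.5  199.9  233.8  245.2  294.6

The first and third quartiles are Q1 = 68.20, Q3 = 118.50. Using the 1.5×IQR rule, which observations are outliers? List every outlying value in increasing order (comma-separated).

199.9, 233.8, 245.2, 294.6

IQR = Q3 − Q1 = 118.50 − 68.20 = 50.30.
Lower fence = Q1 − 1.5·IQR = 68.20 − 75.45 = -7.25.
Upper fence = Q3 + 1.5·IQR = 118.50 + 75.45 = 193.95.
199.9 > 193.95 → outlier.
233.8 > 193.95 → outlier.
245.2 > 193.95 → outlier.
294.6 > 193.95 → outlier.
All remaining values lie within [-7.25, 193.95].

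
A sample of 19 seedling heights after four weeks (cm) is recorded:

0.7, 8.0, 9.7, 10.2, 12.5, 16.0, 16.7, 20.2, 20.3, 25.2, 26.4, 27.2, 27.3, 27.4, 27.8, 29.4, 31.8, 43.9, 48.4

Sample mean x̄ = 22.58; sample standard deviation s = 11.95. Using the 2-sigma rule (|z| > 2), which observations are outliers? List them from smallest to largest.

48.4

Cutoffs at x̄ ± 2s: 22.58 ± 2·11.95 = [-1.32, 46.48].
48.4: z = 2.16, |z| > 2 → outlier.
Every other value lies within [-1.32, 46.48].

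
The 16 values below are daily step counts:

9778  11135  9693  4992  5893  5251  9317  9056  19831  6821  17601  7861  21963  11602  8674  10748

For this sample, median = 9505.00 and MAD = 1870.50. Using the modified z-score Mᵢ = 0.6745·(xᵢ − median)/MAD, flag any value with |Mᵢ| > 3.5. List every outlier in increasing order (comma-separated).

|Mᵢ| > 3.5 ⇔ |xᵢ − 9505.00| > 3.5·1870.50/0.6745 = 9706.08.
So outliers lie outside [-201.08, 19211.08].
19831: M = 3.72 → outlier.
21963: M = 4.49 → outlier.

19831, 21963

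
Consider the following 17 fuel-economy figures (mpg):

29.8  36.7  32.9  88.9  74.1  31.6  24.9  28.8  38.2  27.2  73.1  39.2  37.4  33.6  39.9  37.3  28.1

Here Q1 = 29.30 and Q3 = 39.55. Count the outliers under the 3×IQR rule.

IQR = 10.25; fences at 29.30 − 30.75 = -1.45 and 39.55 + 30.75 = 70.30.
Outside the cutoffs: 73.1, 74.1, 88.9.

3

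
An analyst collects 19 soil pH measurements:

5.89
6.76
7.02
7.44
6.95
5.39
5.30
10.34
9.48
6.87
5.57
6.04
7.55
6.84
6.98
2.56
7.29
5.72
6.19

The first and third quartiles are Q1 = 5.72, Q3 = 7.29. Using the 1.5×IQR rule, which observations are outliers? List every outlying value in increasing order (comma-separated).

2.56, 10.34

IQR = Q3 − Q1 = 7.29 − 5.72 = 1.57.
Lower fence = Q1 − 1.5·IQR = 5.72 − 2.355 = 3.365.
Upper fence = Q3 + 1.5·IQR = 7.29 + 2.355 = 9.645.
2.56 < 3.365 → outlier.
10.34 > 9.645 → outlier.
All remaining values lie within [3.365, 9.645].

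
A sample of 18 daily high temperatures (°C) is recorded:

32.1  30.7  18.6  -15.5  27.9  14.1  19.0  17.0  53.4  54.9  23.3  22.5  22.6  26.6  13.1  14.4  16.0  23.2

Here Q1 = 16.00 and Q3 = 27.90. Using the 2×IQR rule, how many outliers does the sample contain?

3

IQR = 11.90; fences at 16.00 − 23.80 = -7.80 and 27.90 + 23.80 = 51.70.
Outside the cutoffs: -15.5, 53.4, 54.9.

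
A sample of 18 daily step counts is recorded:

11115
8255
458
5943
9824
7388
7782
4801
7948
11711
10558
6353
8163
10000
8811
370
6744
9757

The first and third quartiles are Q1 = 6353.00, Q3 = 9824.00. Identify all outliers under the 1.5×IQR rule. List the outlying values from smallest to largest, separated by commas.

370, 458

IQR = Q3 − Q1 = 9824.00 − 6353.00 = 3471.00.
Lower fence = Q1 − 1.5·IQR = 6353.00 − 5206.50 = 1146.50.
Upper fence = Q3 + 1.5·IQR = 9824.00 + 5206.50 = 15030.50.
370 < 1146.50 → outlier.
458 < 1146.50 → outlier.
All remaining values lie within [1146.50, 15030.50].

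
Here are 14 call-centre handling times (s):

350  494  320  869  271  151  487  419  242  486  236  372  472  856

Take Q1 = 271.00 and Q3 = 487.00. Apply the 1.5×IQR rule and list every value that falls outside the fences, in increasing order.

IQR = Q3 − Q1 = 487.00 − 271.00 = 216.00.
Lower fence = Q1 − 1.5·IQR = 271.00 − 324.00 = -53.00.
Upper fence = Q3 + 1.5·IQR = 487.00 + 324.00 = 811.00.
856 > 811.00 → outlier.
869 > 811.00 → outlier.
All remaining values lie within [-53.00, 811.00].

856, 869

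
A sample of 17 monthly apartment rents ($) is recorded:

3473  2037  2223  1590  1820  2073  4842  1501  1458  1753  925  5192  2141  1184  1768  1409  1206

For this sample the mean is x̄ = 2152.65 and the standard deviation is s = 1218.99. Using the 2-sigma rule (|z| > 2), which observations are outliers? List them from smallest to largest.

Cutoffs at x̄ ± 2s: 2152.65 ± 2·1218.99 = [-285.33, 4590.63].
4842: z = 2.21, |z| > 2 → outlier.
5192: z = 2.49, |z| > 2 → outlier.
Every other value lies within [-285.33, 4590.63].

4842, 5192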